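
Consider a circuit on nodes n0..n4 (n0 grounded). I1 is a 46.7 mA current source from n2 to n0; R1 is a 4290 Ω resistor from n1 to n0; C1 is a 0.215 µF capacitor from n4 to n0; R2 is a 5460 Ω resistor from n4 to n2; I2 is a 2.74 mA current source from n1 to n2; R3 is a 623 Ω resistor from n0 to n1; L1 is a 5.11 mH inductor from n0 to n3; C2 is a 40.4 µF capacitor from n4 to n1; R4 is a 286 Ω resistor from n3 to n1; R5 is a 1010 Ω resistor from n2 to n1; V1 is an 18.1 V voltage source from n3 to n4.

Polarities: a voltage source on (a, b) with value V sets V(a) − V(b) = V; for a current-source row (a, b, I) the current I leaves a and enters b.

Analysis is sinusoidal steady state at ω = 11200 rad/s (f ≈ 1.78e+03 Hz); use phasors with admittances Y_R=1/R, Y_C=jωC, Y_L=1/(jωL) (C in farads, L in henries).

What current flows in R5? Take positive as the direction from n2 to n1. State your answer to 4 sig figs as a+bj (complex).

Apply KCL at each of the 4 non-ground nodes and solve the resulting linear system.
Node n1: branches {R1, I2, R3, C2, R4, R5} → V_1 = -21.07-0.6663j
Node n2: branches {I1, R2, I2, R5} → V_2 = -58.54-0.6448j
Node n3: branches {L1, R4, V1} → V_3 = -2.974-0.5289j
Node n4: branches {C1, R2, C2, V1} → V_4 = -21.07-0.5289j
Source currents: i(V1)=-0.05403-0.05245j

-0.03710+2.124e-05j A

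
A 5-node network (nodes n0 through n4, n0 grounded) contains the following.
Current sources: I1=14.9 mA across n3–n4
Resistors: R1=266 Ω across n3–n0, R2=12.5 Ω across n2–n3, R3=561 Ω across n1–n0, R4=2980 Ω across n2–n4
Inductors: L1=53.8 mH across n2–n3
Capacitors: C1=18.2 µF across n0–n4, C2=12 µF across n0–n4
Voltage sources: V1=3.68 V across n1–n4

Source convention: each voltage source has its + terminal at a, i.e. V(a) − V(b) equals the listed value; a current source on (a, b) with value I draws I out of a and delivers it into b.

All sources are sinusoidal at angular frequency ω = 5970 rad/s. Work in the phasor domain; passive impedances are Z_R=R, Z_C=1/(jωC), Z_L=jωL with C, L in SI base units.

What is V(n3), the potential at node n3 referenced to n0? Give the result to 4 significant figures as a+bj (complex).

-3.640-0.003273j V

Apply KCL at each of the 4 non-ground nodes and solve the resulting linear system.
Node n1: branches {R3, V1} → V_1 = 3.680-0.03951j
Node n2: branches {L1, R2, R4} → V_2 = -3.625-0.002836j
Node n3: branches {I1, R1, L1, R2} → V_3 = -3.640-0.003273j
Node n4: branches {I1, C1, R4, C2, V1} → V_4 = 0.0004589-0.03951j
Source currents: i(V1)=-0.006561+7.042e-05j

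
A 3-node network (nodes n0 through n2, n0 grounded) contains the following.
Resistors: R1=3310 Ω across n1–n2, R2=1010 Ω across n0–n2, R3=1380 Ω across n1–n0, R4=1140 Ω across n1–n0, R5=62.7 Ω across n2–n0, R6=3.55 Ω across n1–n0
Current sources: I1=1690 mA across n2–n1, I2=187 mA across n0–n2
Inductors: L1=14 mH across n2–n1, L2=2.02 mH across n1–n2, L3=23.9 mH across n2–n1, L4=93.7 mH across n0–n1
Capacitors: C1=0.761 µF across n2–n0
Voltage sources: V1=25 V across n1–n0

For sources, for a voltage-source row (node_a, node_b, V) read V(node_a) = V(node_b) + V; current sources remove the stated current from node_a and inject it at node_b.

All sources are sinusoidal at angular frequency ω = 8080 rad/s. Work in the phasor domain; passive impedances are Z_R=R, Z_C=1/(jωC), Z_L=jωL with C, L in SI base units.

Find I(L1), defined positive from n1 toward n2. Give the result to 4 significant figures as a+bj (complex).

0.2365-0.03933j A

Element admittances at ω=8080 rad/s:
  Y(R1) = 0.0003021+0.000j S between n1,n2
  Y(R2) = 0.0009901+0.000j S between n0,n2
  I1: injects 1.69 A into n1 (from n2)
  Y(L1) = 0.000-0.008840j S between n2,n1
  I2: injects 0.187 A into n2 (from n0)
  Y(R3) = 0.0007246+0.000j S between n1,n0
  Y(L2) = 0.000-0.06127j S between n1,n2
  Y(L3) = 0.000-0.005178j S between n2,n1
  Y(R4) = 0.0008772+0.000j S between n1,n0
  Y(L4) = 0.000-0.001321j S between n0,n1
  Y(R5) = 0.01595+0.000j S between n2,n0
  Y(R6) = 0.2817+0.000j S between n1,n0
  Y(C1) = 0.000+0.006149j S between n2,n0
  V1: constraint V(n1)−V(n0) = 25
Assemble and solve the 3×3 MNA system:
  V(n1)=25.00+0.000j  V(n2)=20.55-26.75j
  i(V1)=-7.408+0.3599j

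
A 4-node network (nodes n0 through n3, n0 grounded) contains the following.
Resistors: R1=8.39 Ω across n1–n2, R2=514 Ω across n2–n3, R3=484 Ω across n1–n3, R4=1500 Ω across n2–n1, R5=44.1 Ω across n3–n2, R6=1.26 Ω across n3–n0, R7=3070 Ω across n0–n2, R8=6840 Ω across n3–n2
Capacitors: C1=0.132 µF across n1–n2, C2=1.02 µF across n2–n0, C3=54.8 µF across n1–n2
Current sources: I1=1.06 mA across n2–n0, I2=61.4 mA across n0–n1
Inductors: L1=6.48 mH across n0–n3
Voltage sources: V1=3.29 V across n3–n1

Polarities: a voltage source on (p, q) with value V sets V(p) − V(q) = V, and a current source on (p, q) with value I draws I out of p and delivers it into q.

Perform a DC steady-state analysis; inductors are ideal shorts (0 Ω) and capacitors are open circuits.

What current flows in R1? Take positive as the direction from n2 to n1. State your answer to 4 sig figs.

0.06701 A

Element admittances at DC:
  Y(R1) = 0.1192 S between n1,n2
  Y(R2) = 0.001946 S between n2,n3
  Y(R3) = 0.002066 S between n1,n3
  Y(R4) = 0.0006667 S between n2,n1
  Y(C1) = 0.000 S between n1,n2
  I1: injects 0.00106 A into n0 (from n2)
  Y(C2) = 0.000 S between n2,n0
  Y(C3) = 0.000 S between n1,n2
  Y(R5) = 0.02268 S between n3,n2
  L1: short n0↔n3 (DC inductor)
  Y(R6) = 0.7937 S between n3,n0
  I2: injects 0.0614 A into n1 (from n0)
  Y(R7) = 0.0003257 S between n0,n2
  Y(R8) = 0.0001462 S between n3,n2
  V1: constraint V(n3)−V(n1) = 3.29
Assemble and solve the 5×5 MNA system:
  V(n1)=-3.290  V(n2)=-2.728  V(n3)=0.000
  i(L1)=-0.06123  i(V1)=-0.1356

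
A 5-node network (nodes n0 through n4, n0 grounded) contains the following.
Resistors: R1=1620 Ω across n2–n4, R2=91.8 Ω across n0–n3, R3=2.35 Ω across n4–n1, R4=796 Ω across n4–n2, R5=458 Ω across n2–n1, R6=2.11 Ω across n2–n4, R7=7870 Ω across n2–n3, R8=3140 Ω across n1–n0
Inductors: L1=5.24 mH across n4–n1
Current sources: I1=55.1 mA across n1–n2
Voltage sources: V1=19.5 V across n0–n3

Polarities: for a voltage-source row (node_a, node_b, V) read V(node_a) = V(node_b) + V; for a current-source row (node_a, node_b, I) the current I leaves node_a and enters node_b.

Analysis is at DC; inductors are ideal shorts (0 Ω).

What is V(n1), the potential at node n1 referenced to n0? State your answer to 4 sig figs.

Apply KCL at each of the 4 non-ground nodes and solve the resulting linear system.
Node n1: branches {L1, R3, R5, I1, R8} → V_1 = -5.593
Node n2: branches {R1, R4, R5, R6, R7, I1} → V_2 = -5.482
Node n3: branches {R2, R7, V1} → V_3 = -19.50
Node n4: branches {R1, L1, R3, R4, R6} → V_4 = -5.593
Source currents: i(L1)=0.05308, i(V1)=-0.2142

-5.593 V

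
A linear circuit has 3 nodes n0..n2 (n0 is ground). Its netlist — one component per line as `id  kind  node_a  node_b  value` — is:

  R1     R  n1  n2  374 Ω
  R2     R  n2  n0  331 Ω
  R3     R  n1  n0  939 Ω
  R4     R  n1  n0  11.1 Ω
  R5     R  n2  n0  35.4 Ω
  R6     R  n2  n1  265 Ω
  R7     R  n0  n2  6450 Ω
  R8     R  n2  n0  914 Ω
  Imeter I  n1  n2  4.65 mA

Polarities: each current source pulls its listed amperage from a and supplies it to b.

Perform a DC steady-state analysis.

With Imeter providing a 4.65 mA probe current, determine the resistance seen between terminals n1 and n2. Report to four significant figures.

MNA unknowns: 2 node voltages V₁..V_2
R1: Y=0.002674 on G[1,2]
R2: Y=0.003021 on G[2,0]
R3: Y=0.001065 on G[1,0]
R4: Y=0.09009 on G[1,0]
R5: Y=0.02825 on G[2,0]
R6: Y=0.003774 on G[2,1]
R7: Y=0.0001550 on G[0,2]
R8: Y=0.001094 on G[2,0]
Imeter: z[1]−=0.00465, z[2]+=0.00465
solve → V1=-0.04020, V2=0.1127

R_eq = 32.88 Ω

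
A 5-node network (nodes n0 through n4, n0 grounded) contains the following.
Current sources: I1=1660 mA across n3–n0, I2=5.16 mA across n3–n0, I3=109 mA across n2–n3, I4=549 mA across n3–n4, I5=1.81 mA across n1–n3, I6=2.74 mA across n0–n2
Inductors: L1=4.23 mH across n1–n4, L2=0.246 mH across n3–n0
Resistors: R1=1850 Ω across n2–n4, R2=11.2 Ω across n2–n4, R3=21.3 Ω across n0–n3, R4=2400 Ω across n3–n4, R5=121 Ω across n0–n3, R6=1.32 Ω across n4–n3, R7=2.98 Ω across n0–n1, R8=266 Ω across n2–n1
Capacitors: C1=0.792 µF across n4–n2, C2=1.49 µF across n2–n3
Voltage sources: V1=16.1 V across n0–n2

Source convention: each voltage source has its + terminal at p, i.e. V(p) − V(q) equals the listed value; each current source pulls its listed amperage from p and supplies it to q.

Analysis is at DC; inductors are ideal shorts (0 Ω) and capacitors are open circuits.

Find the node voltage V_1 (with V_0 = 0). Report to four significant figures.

MNA unknowns: 4 node voltages V₁..V_4 plus 3 source currents (L1, L2, V1)
I1: z[3]−=1.66, z[0]+=1.66
L1: row V1−V4=0, i_L1 at 1,4
R1: Y=0.0005405 on G[2,4]
I2: z[3]−=0.00516, z[0]+=0.00516
R2: Y=0.08929 on G[2,4]
I3: z[2]−=0.109, z[3]+=0.109
C1: Y=0.000 on G[4,2]
R3: Y=0.04695 on G[0,3]
R4: Y=0.0004167 on G[3,4]
I4: z[3]−=0.549, z[4]+=0.549
I5: z[1]−=0.00181, z[3]+=0.00181
R5: Y=0.008264 on G[0,3]
R6: Y=0.7576 on G[4,3]
I6: z[0]−=0.00274, z[2]+=0.00274
C2: Y=0.000 on G[2,3]
L2: row V3−V0=0, i_L2 at 3,0
R7: Y=0.3356 on G[0,1]
R8: Y=0.003759 on G[2,1]
V1: row V0−V2=16.1, i_V1 at 0,2
solve → V1=-0.8083, V2=-16.10, V3=0.000, V4=-0.8083
aux → i_L1=0.2119, i_L2=-2.716, i_V1=-1.325

-0.8083 V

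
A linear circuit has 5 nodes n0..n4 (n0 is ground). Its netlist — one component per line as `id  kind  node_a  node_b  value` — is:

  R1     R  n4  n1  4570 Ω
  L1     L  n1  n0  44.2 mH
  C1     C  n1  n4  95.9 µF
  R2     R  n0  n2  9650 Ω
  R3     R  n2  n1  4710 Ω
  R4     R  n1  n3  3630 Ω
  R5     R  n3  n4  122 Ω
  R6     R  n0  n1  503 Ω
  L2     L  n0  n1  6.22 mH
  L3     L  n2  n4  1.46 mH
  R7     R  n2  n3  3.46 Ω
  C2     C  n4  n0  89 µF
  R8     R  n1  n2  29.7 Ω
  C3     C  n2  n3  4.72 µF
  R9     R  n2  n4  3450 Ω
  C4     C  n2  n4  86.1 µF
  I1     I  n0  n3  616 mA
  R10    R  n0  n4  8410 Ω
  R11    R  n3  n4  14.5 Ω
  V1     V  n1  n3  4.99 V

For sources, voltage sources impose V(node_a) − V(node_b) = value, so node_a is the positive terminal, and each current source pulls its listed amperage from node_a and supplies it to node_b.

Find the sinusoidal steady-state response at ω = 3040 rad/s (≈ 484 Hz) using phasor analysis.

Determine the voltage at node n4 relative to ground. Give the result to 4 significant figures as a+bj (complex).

Apply KCL at each of the 4 non-ground nodes and solve the resulting linear system.
Node n1: branches {R1, L1, C1, R3, R4, R6, L2, R8, V1} → V_1 = 2.742-8.167j
Node n2: branches {R2, R3, L3, R7, R8, C3, R9, C4} → V_2 = -2.132-7.849j
Node n3: branches {R4, R5, R7, C3, I1, R11, V1} → V_3 = -2.248-8.167j
Node n4: branches {R1, C1, R5, L3, C2, R9, C4, R10, R11} → V_4 = 0.6763-4.078j
Source currents: i(V1)=-0.8718-0.4090j

0.6763-4.078j V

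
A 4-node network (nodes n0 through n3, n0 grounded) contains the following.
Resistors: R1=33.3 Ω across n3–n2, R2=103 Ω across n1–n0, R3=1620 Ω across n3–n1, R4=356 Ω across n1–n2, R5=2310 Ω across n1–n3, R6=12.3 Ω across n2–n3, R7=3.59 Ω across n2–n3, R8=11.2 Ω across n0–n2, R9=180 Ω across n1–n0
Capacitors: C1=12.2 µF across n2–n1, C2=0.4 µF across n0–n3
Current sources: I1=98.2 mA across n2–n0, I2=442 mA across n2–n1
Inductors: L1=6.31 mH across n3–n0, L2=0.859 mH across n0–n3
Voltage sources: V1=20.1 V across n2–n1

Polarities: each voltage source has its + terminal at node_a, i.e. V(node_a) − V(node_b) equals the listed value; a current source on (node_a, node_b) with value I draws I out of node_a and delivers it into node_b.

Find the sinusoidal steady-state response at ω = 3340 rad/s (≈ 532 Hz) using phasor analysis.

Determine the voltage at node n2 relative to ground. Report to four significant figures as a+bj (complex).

Element admittances at ω=3340 rad/s:
  Y(R1) = 0.03003+0.000j S between n3,n2
  Y(R2) = 0.009709+0.000j S between n1,n0
  Y(R3) = 0.0006173+0.000j S between n3,n1
  Y(R4) = 0.002809+0.000j S between n1,n2
  Y(C1) = 0.000+0.04075j S between n2,n1
  I1: injects 0.0982 A into n0 (from n2)
  Y(R5) = 0.0004329+0.000j S between n1,n3
  Y(C2) = 0.000+0.001336j S between n0,n3
  Y(R6) = 0.08130+0.000j S between n2,n3
  Y(R7) = 0.2786+0.000j S between n2,n3
  Y(R8) = 0.08929+0.000j S between n0,n2
  Y(R9) = 0.005556+0.000j S between n1,n0
  Y(L1) = 0.000-0.04745j S between n3,n0
  I2: injects 0.442 A into n1 (from n2)
  Y(L2) = 0.000-0.3485j S between n0,n3
  V1: constraint V(n2)−V(n1) = 20.1
Assemble and solve the 4×4 MNA system:
  V(n1)=-19.57+0.3067j  V(n2)=0.5277+0.3067j  V(n3)=0.08126+0.3888j
  i(V1)=-0.8179-0.8144j

0.5277+0.3067j V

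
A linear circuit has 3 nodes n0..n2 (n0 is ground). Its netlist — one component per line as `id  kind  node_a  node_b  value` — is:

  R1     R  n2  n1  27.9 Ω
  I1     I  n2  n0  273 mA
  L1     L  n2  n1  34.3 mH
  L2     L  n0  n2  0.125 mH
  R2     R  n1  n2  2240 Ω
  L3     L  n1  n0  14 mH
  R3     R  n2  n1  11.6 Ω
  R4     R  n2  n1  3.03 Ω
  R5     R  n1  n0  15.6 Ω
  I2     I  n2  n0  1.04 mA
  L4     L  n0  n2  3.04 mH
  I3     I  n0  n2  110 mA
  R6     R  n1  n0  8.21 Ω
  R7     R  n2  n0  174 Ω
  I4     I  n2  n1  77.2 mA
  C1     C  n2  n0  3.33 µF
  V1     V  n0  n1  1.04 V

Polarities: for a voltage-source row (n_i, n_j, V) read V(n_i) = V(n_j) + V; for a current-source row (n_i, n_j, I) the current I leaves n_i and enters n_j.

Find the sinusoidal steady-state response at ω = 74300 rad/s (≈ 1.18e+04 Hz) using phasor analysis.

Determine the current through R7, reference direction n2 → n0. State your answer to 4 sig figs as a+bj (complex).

MNA unknowns: 2 node voltages V₁..V_2 plus 1 source current (V1)
R1: Y=0.03584+0.000j on G[2,1]
I1: z[2]−=0.273, z[0]+=0.273
L1: Y=0.000-0.0003924j on G[2,1]
L2: Y=0.000-0.1077j on G[0,2]
R2: Y=0.0004464+0.000j on G[1,2]
L3: Y=0.000-0.0009614j on G[1,0]
R3: Y=0.08621+0.000j on G[2,1]
R4: Y=0.3300+0.000j on G[2,1]
R5: Y=0.06410+0.000j on G[1,0]
I2: z[2]−=0.00104, z[0]+=0.00104
L4: Y=0.000-0.004427j on G[0,2]
I3: z[0]−=0.11, z[2]+=0.11
R6: Y=0.1218+0.000j on G[1,0]
R7: Y=0.005747+0.000j on G[2,0]
I4: z[2]−=0.0772, z[1]+=0.0772
C1: Y=0.000+0.2474j on G[2,0]
V1: row V0−V1=1.04, i_V1 at 0,1
solve → V1=-1.040+0.000j, V2=-1.429+0.4217j
aux → i_V1=-0.09458-0.1900j

-0.008214+0.002423j A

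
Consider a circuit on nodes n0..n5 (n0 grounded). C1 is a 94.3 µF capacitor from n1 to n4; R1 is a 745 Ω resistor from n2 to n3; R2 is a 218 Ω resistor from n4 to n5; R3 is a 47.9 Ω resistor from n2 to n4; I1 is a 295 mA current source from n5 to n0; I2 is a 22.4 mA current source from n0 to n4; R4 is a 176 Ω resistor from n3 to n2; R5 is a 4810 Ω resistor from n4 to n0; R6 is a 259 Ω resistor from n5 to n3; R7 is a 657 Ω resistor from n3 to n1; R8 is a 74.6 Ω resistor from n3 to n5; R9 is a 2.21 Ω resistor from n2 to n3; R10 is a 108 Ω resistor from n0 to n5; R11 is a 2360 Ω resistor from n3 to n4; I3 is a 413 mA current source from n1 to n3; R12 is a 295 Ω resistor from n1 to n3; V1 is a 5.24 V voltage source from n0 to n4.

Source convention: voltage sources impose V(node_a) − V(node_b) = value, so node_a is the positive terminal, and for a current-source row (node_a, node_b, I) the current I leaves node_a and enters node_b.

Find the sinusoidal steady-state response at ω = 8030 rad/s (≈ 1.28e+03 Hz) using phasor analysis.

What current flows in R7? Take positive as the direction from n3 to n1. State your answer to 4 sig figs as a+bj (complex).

0.01275-0.0006362j A

Element admittances at ω=8030 rad/s:
  Y(C1) = 0.000+0.7572j S between n1,n4
  Y(R1) = 0.001342+0.000j S between n2,n3
  Y(R2) = 0.004587+0.000j S between n4,n5
  Y(R3) = 0.02088+0.000j S between n2,n4
  I1: injects 0.295 A into n0 (from n5)
  I2: injects 0.0224 A into n4 (from n0)
  Y(R4) = 0.005682+0.000j S between n3,n2
  Y(R5) = 0.0002079+0.000j S between n4,n0
  Y(R6) = 0.003861+0.000j S between n5,n3
  Y(R7) = 0.001522+0.000j S between n3,n1
  Y(R8) = 0.01340+0.000j S between n3,n5
  Y(R9) = 0.4525+0.000j S between n2,n3
  Y(R10) = 0.009259+0.000j S between n0,n5
  Y(R11) = 0.0004237+0.000j S between n3,n4
  I3: injects 0.413 A into n3 (from n1)
  Y(R12) = 0.003390+0.000j S between n1,n3
  V1: constraint V(n0)−V(n4) = 5.24
Assemble and solve the 6×6 MNA system:
  V(n1)=-5.243+0.4911j  V(n2)=2.769+0.06994j  V(n3)=3.132+0.07312j  V(n4)=-5.240+0.000j  V(n5)=-8.516+0.04058j
  i(V1)=0.1927+0.0003757j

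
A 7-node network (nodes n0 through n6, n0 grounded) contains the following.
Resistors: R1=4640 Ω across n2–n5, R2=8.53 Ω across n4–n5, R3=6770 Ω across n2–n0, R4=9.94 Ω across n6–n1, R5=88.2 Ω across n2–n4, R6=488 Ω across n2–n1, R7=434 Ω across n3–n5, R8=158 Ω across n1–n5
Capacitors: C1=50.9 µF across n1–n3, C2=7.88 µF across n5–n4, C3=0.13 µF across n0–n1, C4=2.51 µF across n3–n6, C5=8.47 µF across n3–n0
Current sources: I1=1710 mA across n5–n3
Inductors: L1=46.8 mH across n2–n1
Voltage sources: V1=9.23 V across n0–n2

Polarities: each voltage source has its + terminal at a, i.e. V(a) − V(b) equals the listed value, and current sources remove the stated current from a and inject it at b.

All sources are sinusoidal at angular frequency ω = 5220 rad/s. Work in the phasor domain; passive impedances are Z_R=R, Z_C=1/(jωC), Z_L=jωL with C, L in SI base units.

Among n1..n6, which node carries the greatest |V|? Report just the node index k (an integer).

MNA unknowns: 6 node voltages V₁..V_6 plus 1 source current (V1)
R1: Y=0.0002155+0.000j on G[2,5]
R2: Y=0.1172+0.000j on G[4,5]
R3: Y=0.0001477+0.000j on G[2,0]
R4: Y=0.1006+0.000j on G[6,1]
C1: Y=0.000+0.2657j on G[1,3]
I1: z[5]−=1.71, z[3]+=1.71
C2: Y=0.000+0.04113j on G[5,4]
C3: Y=0.000+0.0006786j on G[0,1]
C4: Y=0.000+0.01310j on G[3,6]
R5: Y=0.01134+0.000j on G[2,4]
L1: Y=0.000-0.004093j on G[2,1]
C5: Y=0.000+0.04421j on G[3,0]
R6: Y=0.002049+0.000j on G[2,1]
R7: Y=0.002304+0.000j on G[3,5]
R8: Y=0.006329+0.000j on G[1,5]
V1: row V0−V2=9.23, i_V1 at 0,2
solve → V1=4.970-18.51j, V2=-9.230+0.000j, V3=4.395-20.59j, V4=-84.96-8.825j, V5=-91.74-7.297j, V6=5.227-18.62j
aux → i_V1=0.9217+0.1977j

5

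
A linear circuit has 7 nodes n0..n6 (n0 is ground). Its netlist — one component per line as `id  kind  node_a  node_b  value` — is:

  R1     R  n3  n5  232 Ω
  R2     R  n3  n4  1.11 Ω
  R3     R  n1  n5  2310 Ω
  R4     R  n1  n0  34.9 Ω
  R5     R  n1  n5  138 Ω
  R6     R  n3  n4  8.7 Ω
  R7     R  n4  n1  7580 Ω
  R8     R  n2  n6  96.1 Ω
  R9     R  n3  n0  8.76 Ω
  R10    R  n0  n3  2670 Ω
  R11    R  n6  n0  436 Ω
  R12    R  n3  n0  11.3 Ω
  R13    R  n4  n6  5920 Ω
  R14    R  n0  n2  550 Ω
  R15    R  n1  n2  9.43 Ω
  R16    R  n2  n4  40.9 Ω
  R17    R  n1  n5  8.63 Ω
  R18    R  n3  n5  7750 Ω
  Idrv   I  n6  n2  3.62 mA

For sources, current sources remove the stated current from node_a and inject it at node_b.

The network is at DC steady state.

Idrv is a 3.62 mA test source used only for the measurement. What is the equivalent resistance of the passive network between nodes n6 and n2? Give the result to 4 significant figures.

R_eq = 78.43 Ω

MNA unknowns: 6 node voltages V₁..V_6
R1: Y=0.004310 on G[3,5]
R2: Y=0.9009 on G[3,4]
R3: Y=0.0004329 on G[1,5]
R4: Y=0.02865 on G[1,0]
R5: Y=0.007246 on G[1,5]
R6: Y=0.1149 on G[3,4]
R7: Y=0.0001319 on G[4,1]
R8: Y=0.01041 on G[2,6]
R9: Y=0.1142 on G[3,0]
R10: Y=0.0003745 on G[0,3]
R11: Y=0.002294 on G[6,0]
R12: Y=0.08850 on G[3,0]
R13: Y=0.0001689 on G[4,6]
R14: Y=0.001818 on G[0,2]
R15: Y=0.1060 on G[1,2]
R16: Y=0.02445 on G[2,4]
R17: Y=0.1159 on G[1,5]
R18: Y=0.0001290 on G[3,5]
Idrv: z[6]−=0.00362, z[2]+=0.00362
solve → V1=0.01058, V2=0.01382, V3=0.001434, V4=0.001683, V5=0.01026, V6=-0.2701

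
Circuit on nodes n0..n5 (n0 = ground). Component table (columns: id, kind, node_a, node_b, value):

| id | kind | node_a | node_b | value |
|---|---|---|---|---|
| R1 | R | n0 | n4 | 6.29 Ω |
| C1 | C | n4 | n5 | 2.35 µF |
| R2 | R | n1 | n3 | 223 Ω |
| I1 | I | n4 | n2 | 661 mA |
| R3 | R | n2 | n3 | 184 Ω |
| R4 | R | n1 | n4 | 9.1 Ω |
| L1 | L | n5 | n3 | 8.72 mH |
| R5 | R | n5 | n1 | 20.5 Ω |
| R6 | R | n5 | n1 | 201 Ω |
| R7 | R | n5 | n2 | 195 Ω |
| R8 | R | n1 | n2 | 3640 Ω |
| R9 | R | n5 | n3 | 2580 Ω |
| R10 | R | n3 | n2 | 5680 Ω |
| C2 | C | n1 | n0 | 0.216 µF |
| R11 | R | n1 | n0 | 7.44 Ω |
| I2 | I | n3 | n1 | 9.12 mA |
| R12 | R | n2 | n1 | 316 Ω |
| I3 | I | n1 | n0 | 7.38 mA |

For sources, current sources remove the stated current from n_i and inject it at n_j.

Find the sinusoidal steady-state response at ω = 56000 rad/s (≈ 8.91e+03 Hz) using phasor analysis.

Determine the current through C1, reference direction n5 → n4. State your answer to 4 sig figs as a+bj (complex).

Apply KCL at each of the 5 non-ground nodes and solve the resulting linear system.
Node n1: branches {R2, R4, R5, R6, R8, C2, R11, I2, R12, I3} → V_1 = 0.7945-0.3145j
Node n2: branches {I1, R3, R7, R8, R10, R12} → V_2 = 58.23+1.418j
Node n3: branches {R2, R3, L1, R9, R10, I2} → V_3 = 28.91+6.187j
Node n4: branches {R1, C1, I1, R4} → V_4 = -0.7421+0.2054j
Node n5: branches {C1, L1, R5, R6, R7, R9} → V_5 = -0.05983-2.638j

0.3742+0.08978j A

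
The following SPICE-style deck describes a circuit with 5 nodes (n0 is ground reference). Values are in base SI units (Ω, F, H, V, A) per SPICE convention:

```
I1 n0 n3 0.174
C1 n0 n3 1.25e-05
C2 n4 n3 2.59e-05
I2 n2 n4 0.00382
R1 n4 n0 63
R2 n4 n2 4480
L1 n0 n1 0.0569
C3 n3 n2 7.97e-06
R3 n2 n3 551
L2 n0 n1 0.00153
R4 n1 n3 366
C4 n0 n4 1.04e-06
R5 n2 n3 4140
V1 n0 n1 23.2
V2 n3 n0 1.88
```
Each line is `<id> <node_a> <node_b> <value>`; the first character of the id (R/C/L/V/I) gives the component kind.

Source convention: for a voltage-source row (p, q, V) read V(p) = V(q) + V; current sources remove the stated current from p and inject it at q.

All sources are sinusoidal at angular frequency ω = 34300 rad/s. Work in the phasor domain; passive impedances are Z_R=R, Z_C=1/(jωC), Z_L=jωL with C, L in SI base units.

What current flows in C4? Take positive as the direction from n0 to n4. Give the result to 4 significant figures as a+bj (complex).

0.0009591-0.06446j A

MNA unknowns: 4 node voltages V₁..V_4 plus 2 source currents (V1, V2)
I1: z[0]−=0.174, z[3]+=0.174
C1: Y=0.000+0.4288j on G[0,3]
C2: Y=0.000+0.8884j on G[4,3]
I2: z[2]−=0.00382, z[4]+=0.00382
R1: Y=0.01587+0.000j on G[4,0]
R2: Y=0.0002232+0.000j on G[4,2]
L1: Y=0.000-0.0005124j on G[0,1]
C3: Y=0.000+0.2734j on G[3,2]
R3: Y=0.001815+0.000j on G[2,3]
L2: Y=0.000-0.01906j on G[0,1]
R4: Y=0.002732+0.000j on G[1,3]
C4: Y=0.000+0.03567j on G[0,4]
R5: Y=0.0002415+0.000j on G[2,3]
V1: row V0−V1=23.2, i_V1 at 0,1
V2: row V3−V0=1.88, i_V2 at 3,0
solve → V1=-23.20+0.000j, V2=1.880+0.01403j, V3=1.880+0.000j, V4=1.807+0.02689j
aux → i_V1=-0.06852+0.4540j, i_V2=0.07775-0.8709j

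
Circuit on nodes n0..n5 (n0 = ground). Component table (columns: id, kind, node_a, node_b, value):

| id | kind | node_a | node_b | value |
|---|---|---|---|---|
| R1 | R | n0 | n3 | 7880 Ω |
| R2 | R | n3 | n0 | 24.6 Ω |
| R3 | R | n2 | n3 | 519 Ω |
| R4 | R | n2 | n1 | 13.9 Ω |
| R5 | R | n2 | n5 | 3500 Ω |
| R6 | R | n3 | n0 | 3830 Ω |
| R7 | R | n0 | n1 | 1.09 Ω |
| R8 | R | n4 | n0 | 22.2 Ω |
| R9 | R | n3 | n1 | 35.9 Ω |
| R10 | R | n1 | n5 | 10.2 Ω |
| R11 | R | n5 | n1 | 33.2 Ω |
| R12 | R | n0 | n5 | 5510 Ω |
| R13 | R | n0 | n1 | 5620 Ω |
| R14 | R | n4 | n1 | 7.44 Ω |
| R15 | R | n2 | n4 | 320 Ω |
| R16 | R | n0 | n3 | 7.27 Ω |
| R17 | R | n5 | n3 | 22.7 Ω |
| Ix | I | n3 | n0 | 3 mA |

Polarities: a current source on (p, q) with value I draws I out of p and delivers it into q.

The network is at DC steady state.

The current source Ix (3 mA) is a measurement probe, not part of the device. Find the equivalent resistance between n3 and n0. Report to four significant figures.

R_eq = 4.214 Ω

Apply KCL at each of the 5 non-ground nodes and solve the resulting linear system.
Node n1: branches {R4, R7, R9, R10, R11, R13, R14} → V_1 = -0.0007789
Node n2: branches {R3, R4, R5, R15} → V_2 = -0.001078
Node n3: branches {R1, R2, R3, R6, R9, R16, R17, Ix} → V_3 = -0.01264
Node n4: branches {R8, R14, R15} → V_4 = -0.0005919
Node n5: branches {R5, R10, R11, R12, R17} → V_5 = -0.003805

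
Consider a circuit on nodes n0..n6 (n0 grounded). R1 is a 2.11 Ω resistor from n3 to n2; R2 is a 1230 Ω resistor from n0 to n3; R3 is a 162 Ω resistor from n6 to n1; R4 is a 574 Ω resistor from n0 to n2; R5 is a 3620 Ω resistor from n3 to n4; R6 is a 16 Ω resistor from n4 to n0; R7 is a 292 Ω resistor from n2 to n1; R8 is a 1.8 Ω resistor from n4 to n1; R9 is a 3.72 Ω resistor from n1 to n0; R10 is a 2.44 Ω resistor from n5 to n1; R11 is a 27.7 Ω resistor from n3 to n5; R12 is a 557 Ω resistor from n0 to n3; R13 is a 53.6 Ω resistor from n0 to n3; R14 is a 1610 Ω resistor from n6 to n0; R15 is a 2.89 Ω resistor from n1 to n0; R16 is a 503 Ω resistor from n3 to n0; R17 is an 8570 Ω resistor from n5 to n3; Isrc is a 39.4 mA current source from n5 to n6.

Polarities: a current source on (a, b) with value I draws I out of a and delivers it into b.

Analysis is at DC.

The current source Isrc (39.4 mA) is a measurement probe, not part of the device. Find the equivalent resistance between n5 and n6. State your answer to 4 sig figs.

R_eq = 149.5 Ω

Apply KCL at each of the 6 non-ground nodes and solve the resulting linear system.
Node n1: branches {R3, R7, R8, R9, R10, R15} → V_1 = -0.003365
Node n2: branches {R1, R4, R7} → V_2 = -0.05312
Node n3: branches {R1, R2, R5, R11, R12, R13, R16, R17} → V_3 = -0.05367
Node n4: branches {R5, R6, R8} → V_4 = -0.003048
Node n5: branches {R10, R11, R17, Isrc} → V_5 = -0.09578
Node n6: branches {R3, R14, Isrc} → V_6 = 5.796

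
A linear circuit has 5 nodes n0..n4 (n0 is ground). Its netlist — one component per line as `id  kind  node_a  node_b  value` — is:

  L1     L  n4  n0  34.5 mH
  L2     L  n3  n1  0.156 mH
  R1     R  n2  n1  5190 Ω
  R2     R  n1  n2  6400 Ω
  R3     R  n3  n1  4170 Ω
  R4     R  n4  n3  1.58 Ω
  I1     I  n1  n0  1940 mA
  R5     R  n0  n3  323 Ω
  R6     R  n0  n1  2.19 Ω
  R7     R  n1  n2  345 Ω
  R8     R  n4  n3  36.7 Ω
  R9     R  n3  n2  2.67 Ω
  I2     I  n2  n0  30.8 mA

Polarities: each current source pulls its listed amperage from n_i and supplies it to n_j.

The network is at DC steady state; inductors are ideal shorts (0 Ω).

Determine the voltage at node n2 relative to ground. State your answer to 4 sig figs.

-1.841 V

Element admittances at DC:
  L1: short n4↔n0 (DC inductor)
  L2: short n3↔n1 (DC inductor)
  Y(R1) = 0.0001927 S between n2,n1
  Y(R2) = 0.0001563 S between n1,n2
  Y(R3) = 0.0002398 S between n3,n1
  Y(R4) = 0.6329 S between n4,n3
  I1: injects 1.94 A into n0 (from n1)
  Y(R5) = 0.003096 S between n0,n3
  Y(R6) = 0.4566 S between n0,n1
  Y(R7) = 0.002899 S between n1,n2
  Y(R8) = 0.02725 S between n4,n3
  Y(R9) = 0.3745 S between n3,n2
  I2: injects 0.0308 A into n0 (from n2)
Assemble and solve the 6×6 MNA system:
  V(n1)=-1.760  V(n2)=-1.841  V(n3)=-1.760  V(n4)=0.000
  i(L1)=-1.162  i(L2)=1.137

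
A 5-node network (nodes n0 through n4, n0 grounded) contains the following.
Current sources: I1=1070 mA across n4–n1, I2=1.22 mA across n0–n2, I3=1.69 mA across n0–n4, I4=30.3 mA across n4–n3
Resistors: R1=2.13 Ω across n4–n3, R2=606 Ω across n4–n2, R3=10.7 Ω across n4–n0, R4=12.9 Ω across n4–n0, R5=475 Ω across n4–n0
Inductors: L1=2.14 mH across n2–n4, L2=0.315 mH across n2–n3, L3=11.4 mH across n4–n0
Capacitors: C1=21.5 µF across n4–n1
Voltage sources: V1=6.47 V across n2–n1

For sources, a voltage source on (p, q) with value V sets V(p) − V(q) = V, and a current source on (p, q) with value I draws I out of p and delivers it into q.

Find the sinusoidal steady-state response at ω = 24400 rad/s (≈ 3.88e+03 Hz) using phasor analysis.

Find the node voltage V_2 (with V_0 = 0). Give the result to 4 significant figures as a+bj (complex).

9.001-1.970j V

Apply KCL at each of the 4 non-ground nodes and solve the resulting linear system.
Node n1: branches {I1, C1, V1} → V_1 = 2.531-1.970j
Node n2: branches {I2, R2, L1, L2, V1} → V_2 = 9.001-1.970j
Node n3: branches {R1, L2, I4} → V_3 = 0.2105-2.436j
Node n4: branches {I1, R1, R2, L1, I3, R3, C1, R4, R5, L3, I4} → V_4 = 0.01681+0.0003491j
Source currents: i(V1)=-0.03652+1.319j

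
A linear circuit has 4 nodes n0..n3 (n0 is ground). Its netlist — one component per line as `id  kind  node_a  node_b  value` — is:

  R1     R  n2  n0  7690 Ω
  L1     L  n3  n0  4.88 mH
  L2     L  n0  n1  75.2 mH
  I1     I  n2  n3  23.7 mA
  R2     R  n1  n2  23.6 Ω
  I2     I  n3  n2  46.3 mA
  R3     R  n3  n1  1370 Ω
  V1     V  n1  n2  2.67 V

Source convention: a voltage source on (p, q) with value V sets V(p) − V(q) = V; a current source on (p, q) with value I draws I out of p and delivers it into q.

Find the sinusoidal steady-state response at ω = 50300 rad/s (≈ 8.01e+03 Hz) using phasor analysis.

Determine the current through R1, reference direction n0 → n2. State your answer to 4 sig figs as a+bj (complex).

-0.002723-0.0008245j A

MNA unknowns: 3 node voltages V₁..V_3 plus 1 source current (V1)
R1: Y=0.0001300+0.000j on G[2,0]
L1: Y=0.000-0.004074j on G[3,0]
L2: Y=0.000-0.0002644j on G[0,1]
I1: z[2]−=0.0237, z[3]+=0.0237
R2: Y=0.04237+0.000j on G[1,2]
I2: z[3]−=0.0463, z[2]+=0.0463
R3: Y=0.0007299+0.000j on G[3,1]
V1: row V1−V2=2.67, i_V1 at 1,2
solve → V1=23.61+6.341j, V2=20.94+6.341j, V3=-1.330-1.080j
aux → i_V1=-0.1330+0.0008245j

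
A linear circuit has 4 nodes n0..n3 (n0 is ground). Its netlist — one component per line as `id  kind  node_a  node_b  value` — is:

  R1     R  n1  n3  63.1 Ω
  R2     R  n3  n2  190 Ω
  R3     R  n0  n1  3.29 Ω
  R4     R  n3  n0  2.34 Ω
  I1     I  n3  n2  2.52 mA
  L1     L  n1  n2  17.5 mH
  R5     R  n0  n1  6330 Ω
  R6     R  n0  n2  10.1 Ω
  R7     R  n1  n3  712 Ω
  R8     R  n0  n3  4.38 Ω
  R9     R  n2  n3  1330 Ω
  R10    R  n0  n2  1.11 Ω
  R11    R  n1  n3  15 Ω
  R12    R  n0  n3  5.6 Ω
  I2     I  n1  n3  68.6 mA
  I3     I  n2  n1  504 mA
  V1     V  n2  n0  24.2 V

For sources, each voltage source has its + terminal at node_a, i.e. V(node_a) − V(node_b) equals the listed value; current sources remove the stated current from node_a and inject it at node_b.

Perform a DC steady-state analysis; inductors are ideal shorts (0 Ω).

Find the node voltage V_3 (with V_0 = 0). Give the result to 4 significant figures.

Apply KCL at each of the 3 non-ground nodes and solve the resulting linear system.
Node n1: branches {R1, R3, L1, R5, R7, R11, I2, I3} → V_1 = 24.20
Node n2: branches {R2, I1, L1, R6, R9, R10, I3, V1} → V_2 = 24.20
Node n3: branches {R1, R2, R4, I1, R7, R8, R9, R11, R12, I2} → V_3 = 2.426
Source currents: i(L1)=-8.751, i(V1)=-33.58

2.426 V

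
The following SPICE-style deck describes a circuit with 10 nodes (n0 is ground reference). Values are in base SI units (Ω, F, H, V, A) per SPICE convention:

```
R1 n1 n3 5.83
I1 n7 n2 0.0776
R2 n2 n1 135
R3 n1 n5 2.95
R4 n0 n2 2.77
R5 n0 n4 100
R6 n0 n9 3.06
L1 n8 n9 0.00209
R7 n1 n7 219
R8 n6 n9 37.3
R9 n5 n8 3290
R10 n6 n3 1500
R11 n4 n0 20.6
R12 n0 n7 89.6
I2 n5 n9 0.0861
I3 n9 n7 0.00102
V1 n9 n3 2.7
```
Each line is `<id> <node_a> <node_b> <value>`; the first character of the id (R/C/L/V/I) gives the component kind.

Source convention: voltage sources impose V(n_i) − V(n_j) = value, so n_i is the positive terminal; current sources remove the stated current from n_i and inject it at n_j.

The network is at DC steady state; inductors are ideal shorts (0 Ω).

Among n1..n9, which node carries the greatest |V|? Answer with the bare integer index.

MNA unknowns: 9 node voltages V₁..V_9 plus 2 source currents (L1, V1)
R1: Y=0.1715 on G[1,3]
I1: z[7]−=0.0776, z[2]+=0.0776
R2: Y=0.007407 on G[2,1]
R3: Y=0.3390 on G[1,5]
R4: Y=0.3610 on G[0,2]
R5: Y=0.01000 on G[0,4]
R6: Y=0.3268 on G[0,9]
L1: row V8−V9=0, i_L1 at 8,9
R7: Y=0.004566 on G[1,7]
R8: Y=0.02681 on G[6,9]
R9: Y=0.0003040 on G[5,8]
R10: Y=0.0006667 on G[6,3]
R11: Y=0.04854 on G[4,0]
R12: Y=0.01116 on G[0,7]
I2: z[5]−=0.0861, z[9]+=0.0861
I3: z[9]−=0.00102, z[7]+=0.00102
V1: row V9−V3=2.7, i_V1 at 9,3
solve → V1=-3.094, V2=0.1484, V3=-2.667, V4=0.000, V5=-3.345, V6=-0.03249, V7=-5.768, V8=0.03302, V9=0.03302
aux → i_L1=-0.001027, i_V1=0.07151

7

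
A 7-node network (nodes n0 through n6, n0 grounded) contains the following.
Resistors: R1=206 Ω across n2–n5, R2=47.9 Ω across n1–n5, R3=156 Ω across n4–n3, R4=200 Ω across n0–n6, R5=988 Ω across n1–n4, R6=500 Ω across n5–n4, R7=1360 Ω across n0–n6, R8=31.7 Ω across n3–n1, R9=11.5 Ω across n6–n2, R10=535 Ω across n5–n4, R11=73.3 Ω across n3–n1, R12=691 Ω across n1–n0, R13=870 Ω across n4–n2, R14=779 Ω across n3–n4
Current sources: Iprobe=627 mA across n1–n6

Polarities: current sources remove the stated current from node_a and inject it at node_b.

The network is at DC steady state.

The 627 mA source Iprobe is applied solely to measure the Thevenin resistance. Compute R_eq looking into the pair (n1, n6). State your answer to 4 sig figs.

Element admittances at DC:
  Y(R1) = 0.004854 S between n2,n5
  Y(R2) = 0.02088 S between n1,n5
  Y(R3) = 0.006410 S between n4,n3
  Y(R4) = 0.005000 S between n0,n6
  Y(R5) = 0.001012 S between n1,n4
  Y(R6) = 0.002000 S between n5,n4
  Y(R7) = 0.0007353 S between n0,n6
  Y(R8) = 0.03155 S between n3,n1
  Y(R9) = 0.08696 S between n6,n2
  Y(R10) = 0.001869 S between n5,n4
  Y(R11) = 0.01364 S between n3,n1
  Y(R12) = 0.001447 S between n1,n0
  Y(R13) = 0.001149 S between n4,n2
  Y(R14) = 0.001284 S between n3,n4
  Iprobe: injects 0.627 A into n6 (from n1)
Assemble and solve the 6×6 MNA system:
  V(n1)=-85.82  V(n2)=15.87  V(n3)=-83.63  V(n4)=-70.82  V(n5)=-67.18  V(n6)=21.65

R_eq = 171.4 Ω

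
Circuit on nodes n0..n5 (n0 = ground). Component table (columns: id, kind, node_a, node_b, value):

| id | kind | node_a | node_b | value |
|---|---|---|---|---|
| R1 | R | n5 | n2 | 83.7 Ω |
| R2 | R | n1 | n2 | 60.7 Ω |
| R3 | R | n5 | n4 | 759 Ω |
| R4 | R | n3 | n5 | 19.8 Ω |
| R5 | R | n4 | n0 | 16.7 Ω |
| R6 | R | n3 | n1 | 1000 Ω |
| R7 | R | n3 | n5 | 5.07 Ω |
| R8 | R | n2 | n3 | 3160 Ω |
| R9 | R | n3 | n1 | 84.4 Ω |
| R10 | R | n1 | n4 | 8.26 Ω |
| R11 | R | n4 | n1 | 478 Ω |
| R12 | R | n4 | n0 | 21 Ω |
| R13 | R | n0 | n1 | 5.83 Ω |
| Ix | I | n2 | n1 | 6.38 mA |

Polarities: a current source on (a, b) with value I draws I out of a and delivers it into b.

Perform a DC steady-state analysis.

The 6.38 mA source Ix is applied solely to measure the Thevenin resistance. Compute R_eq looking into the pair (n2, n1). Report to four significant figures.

MNA unknowns: 5 node voltages V₁..V_5
R1: Y=0.01195 on G[5,2]
R2: Y=0.01647 on G[1,2]
R3: Y=0.001318 on G[5,4]
R4: Y=0.05051 on G[3,5]
R5: Y=0.05988 on G[4,0]
R6: Y=0.001000 on G[3,1]
R7: Y=0.1972 on G[3,5]
R8: Y=0.0003165 on G[2,3]
R9: Y=0.01185 on G[3,1]
R10: Y=0.1211 on G[1,4]
R11: Y=0.002092 on G[4,1]
R12: Y=0.04762 on G[4,0]
R13: Y=0.1715 on G[0,1]
Ix: z[2]−=0.00638, z[1]+=0.00638
solve → V1=0.0003527, V2=-0.2781, V3=-0.1257, V4=-0.0005628, V5=-0.1321

R_eq = 43.64 Ω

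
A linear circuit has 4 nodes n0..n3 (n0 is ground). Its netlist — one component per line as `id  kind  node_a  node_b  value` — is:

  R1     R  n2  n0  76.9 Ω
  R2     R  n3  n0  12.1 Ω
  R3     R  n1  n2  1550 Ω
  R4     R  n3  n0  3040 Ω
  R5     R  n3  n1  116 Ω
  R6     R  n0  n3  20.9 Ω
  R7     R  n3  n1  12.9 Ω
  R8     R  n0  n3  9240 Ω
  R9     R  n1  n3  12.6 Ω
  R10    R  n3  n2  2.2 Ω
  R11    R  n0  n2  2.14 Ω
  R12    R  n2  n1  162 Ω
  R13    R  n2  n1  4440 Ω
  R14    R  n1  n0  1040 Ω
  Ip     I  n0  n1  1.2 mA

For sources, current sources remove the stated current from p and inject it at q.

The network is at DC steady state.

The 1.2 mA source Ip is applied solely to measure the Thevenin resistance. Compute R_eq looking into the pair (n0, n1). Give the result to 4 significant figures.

Element admittances at DC:
  Y(R1) = 0.01300 S between n2,n0
  Y(R2) = 0.08264 S between n3,n0
  Y(R3) = 0.0006452 S between n1,n2
  Y(R4) = 0.0003289 S between n3,n0
  Y(R5) = 0.008621 S between n3,n1
  Y(R6) = 0.04785 S between n0,n3
  Y(R7) = 0.07752 S between n3,n1
  Y(R8) = 0.0001082 S between n0,n3
  Y(R9) = 0.07937 S between n1,n3
  Y(R10) = 0.4545 S between n3,n2
  Y(R11) = 0.4673 S between n0,n2
  Y(R12) = 0.006173 S between n2,n1
  Y(R13) = 0.0002252 S between n2,n1
  Y(R14) = 0.0009615 S between n1,n0
  Ip: injects 0.0012 A into n1 (from n0)
Assemble and solve the 3×3 MNA system:
  V(n1)=0.01002  V(n2)=0.001611  V(n3)=0.003183

R_eq = 8.348 Ω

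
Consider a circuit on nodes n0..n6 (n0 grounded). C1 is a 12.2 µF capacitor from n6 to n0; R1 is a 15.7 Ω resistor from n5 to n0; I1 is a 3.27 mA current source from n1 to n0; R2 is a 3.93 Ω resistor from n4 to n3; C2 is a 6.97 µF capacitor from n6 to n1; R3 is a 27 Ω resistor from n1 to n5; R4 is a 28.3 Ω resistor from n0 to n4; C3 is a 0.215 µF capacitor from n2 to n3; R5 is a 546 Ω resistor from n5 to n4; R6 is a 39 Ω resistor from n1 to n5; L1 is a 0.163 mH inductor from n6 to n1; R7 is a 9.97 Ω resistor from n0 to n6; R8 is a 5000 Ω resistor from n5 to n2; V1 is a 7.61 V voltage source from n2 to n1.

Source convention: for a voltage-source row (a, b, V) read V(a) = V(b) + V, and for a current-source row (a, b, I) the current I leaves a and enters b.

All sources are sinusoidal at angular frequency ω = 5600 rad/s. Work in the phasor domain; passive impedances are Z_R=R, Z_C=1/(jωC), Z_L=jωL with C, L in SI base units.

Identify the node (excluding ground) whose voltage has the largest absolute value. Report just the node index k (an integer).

Apply KCL at each of the 6 non-ground nodes and solve the resulting linear system.
Node n1: branches {I1, C2, R3, R6, L1, V1} → V_1 = -0.04764-0.04082j
Node n2: branches {C3, R8, V1} → V_2 = 7.562-0.04082j
Node n3: branches {R2, C3} → V_3 = 0.01133+0.2795j
Node n4: branches {R2, R4, R5} → V_4 = 0.009819+0.2438j
Node n5: branches {R1, R3, R5, R6, R8} → V_5 = -0.01134-0.01651j
Node n6: branches {C1, C2, L1, R7} → V_6 = -0.05480-0.03808j
Source currents: i(V1)=-0.001900-0.009087j

2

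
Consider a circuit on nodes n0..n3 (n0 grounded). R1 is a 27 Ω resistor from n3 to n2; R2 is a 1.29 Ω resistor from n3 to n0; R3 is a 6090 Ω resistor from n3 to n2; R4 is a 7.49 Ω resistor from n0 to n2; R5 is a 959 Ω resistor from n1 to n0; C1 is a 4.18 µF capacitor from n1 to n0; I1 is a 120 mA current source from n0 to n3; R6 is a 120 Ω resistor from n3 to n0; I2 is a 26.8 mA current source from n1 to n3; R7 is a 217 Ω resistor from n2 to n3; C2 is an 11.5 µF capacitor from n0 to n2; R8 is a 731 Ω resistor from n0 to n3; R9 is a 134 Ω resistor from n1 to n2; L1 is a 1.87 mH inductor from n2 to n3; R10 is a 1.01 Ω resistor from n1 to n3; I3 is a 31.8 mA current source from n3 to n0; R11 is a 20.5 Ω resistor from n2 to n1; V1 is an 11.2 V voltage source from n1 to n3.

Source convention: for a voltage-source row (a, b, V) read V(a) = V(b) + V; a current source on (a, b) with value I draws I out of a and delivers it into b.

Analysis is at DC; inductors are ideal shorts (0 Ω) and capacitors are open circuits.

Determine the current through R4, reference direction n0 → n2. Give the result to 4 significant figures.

Element admittances at DC:
  Y(R1) = 0.03704 S between n3,n2
  Y(R2) = 0.7752 S between n3,n0
  Y(R3) = 0.0001642 S between n3,n2
  Y(R4) = 0.1335 S between n0,n2
  Y(R5) = 0.001043 S between n1,n0
  Y(C1) = 0.000 S between n1,n0
  I1: injects 0.12 A into n3 (from n0)
  Y(R6) = 0.008333 S between n3,n0
  I2: injects 0.0268 A into n3 (from n1)
  Y(R7) = 0.004608 S between n2,n3
  Y(C2) = 0.000 S between n0,n2
  Y(R8) = 0.001368 S between n0,n3
  Y(R9) = 0.007463 S between n1,n2
  L1: short n2↔n3 (DC inductor)
  Y(R10) = 0.9901 S between n1,n3
  I3: injects 0.0318 A into n0 (from n3)
  Y(R11) = 0.04878 S between n2,n1
  V1: constraint V(n1)−V(n3) = 11.2
Assemble and solve the 5×5 MNA system:
  V(n1)=11.28  V(n2)=0.08323  V(n3)=0.08323
  i(L1)=0.6188  i(V1)=-11.76

-0.01111 A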